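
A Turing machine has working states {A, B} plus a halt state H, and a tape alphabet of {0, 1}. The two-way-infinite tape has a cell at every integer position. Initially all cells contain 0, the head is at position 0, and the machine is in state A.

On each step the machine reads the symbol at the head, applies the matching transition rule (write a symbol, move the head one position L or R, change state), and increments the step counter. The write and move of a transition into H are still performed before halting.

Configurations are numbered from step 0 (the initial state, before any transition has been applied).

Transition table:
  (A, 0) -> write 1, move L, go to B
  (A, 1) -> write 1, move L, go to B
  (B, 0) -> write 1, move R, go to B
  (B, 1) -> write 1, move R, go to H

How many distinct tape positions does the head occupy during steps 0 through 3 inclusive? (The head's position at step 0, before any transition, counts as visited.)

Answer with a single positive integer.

Answer: 3

Derivation:
Step 1: in state A at pos 0, read 0 -> (A,0)->write 1,move L,goto B. Now: state=B, head=-1, tape[-2..1]=0010 (head:  ^)
Step 2: in state B at pos -1, read 0 -> (B,0)->write 1,move R,goto B. Now: state=B, head=0, tape[-2..1]=0110 (head:   ^)
Step 3: in state B at pos 0, read 1 -> (B,1)->write 1,move R,goto H. Now: state=H, head=1, tape[-2..2]=01100 (head:    ^)
Head positions at steps 0..3: starting at 0, distinct positions visited = {-1, 0, 1} -> 3 position(s)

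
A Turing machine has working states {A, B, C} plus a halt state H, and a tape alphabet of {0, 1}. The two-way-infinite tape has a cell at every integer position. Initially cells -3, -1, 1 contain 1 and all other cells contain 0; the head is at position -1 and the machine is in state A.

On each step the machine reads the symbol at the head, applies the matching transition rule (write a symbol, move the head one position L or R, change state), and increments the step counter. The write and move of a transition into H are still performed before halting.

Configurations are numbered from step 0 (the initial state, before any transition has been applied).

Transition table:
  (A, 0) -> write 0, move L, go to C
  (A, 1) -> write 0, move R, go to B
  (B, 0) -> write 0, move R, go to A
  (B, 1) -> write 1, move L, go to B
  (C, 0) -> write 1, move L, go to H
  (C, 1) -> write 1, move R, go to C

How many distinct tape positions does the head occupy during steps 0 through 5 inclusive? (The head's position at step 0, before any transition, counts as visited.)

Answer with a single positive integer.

Answer: 5

Derivation:
Step 1: in state A at pos -1, read 1 -> (A,1)->write 0,move R,goto B. Now: state=B, head=0, tape[-4..2]=0100010 (head:     ^)
Step 2: in state B at pos 0, read 0 -> (B,0)->write 0,move R,goto A. Now: state=A, head=1, tape[-4..2]=0100010 (head:      ^)
Step 3: in state A at pos 1, read 1 -> (A,1)->write 0,move R,goto B. Now: state=B, head=2, tape[-4..3]=01000000 (head:       ^)
Step 4: in state B at pos 2, read 0 -> (B,0)->write 0,move R,goto A. Now: state=A, head=3, tape[-4..4]=010000000 (head:        ^)
Step 5: in state A at pos 3, read 0 -> (A,0)->write 0,move L,goto C. Now: state=C, head=2, tape[-4..4]=010000000 (head:       ^)
Head positions at steps 0..5: starting at -1, distinct positions visited = {-1, 0, 1, 2, 3} -> 5 position(s)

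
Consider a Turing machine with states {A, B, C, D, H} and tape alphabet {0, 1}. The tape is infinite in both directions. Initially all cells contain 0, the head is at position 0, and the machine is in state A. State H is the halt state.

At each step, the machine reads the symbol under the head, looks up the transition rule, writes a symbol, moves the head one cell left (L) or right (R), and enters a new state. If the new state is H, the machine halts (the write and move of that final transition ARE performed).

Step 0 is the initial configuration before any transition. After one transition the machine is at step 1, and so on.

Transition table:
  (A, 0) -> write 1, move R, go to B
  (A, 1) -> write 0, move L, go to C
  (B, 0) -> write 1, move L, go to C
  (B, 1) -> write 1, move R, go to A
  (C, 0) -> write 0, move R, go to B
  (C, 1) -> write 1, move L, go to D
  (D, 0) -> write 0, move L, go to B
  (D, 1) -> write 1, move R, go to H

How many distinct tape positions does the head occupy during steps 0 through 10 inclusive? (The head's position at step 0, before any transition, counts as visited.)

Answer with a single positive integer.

Step 1: in state A at pos 0, read 0 -> (A,0)->write 1,move R,goto B. Now: state=B, head=1, tape[-1..2]=0100 (head:   ^)
Step 2: in state B at pos 1, read 0 -> (B,0)->write 1,move L,goto C. Now: state=C, head=0, tape[-1..2]=0110 (head:  ^)
Step 3: in state C at pos 0, read 1 -> (C,1)->write 1,move L,goto D. Now: state=D, head=-1, tape[-2..2]=00110 (head:  ^)
Step 4: in state D at pos -1, read 0 -> (D,0)->write 0,move L,goto B. Now: state=B, head=-2, tape[-3..2]=000110 (head:  ^)
Step 5: in state B at pos -2, read 0 -> (B,0)->write 1,move L,goto C. Now: state=C, head=-3, tape[-4..2]=0010110 (head:  ^)
Step 6: in state C at pos -3, read 0 -> (C,0)->write 0,move R,goto B. Now: state=B, head=-2, tape[-4..2]=0010110 (head:   ^)
Step 7: in state B at pos -2, read 1 -> (B,1)->write 1,move R,goto A. Now: state=A, head=-1, tape[-4..2]=0010110 (head:    ^)
Step 8: in state A at pos -1, read 0 -> (A,0)->write 1,move R,goto B. Now: state=B, head=0, tape[-4..2]=0011110 (head:     ^)
Step 9: in state B at pos 0, read 1 -> (B,1)->write 1,move R,goto A. Now: state=A, head=1, tape[-4..2]=0011110 (head:      ^)
Step 10: in state A at pos 1, read 1 -> (A,1)->write 0,move L,goto C. Now: state=C, head=0, tape[-4..2]=0011100 (head:     ^)
Head positions at steps 0..10: starting at 0, distinct positions visited = {-3, -2, -1, 0, 1} -> 5 position(s)

Answer: 5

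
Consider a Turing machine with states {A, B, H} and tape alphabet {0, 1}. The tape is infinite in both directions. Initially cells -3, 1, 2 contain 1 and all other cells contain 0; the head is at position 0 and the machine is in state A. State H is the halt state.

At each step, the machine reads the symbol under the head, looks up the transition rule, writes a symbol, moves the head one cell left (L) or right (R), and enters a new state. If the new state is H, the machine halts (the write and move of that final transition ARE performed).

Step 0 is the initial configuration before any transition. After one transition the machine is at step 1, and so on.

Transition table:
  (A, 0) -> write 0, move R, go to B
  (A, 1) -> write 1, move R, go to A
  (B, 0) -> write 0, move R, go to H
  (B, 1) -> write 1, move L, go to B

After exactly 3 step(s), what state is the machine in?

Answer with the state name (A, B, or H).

Answer: H

Derivation:
Step 1: in state A at pos 0, read 0 -> (A,0)->write 0,move R,goto B. Now: state=B, head=1, tape[-4..3]=01000110 (head:      ^)
Step 2: in state B at pos 1, read 1 -> (B,1)->write 1,move L,goto B. Now: state=B, head=0, tape[-4..3]=01000110 (head:     ^)
Step 3: in state B at pos 0, read 0 -> (B,0)->write 0,move R,goto H. Now: state=H, head=1, tape[-4..3]=01000110 (head:      ^)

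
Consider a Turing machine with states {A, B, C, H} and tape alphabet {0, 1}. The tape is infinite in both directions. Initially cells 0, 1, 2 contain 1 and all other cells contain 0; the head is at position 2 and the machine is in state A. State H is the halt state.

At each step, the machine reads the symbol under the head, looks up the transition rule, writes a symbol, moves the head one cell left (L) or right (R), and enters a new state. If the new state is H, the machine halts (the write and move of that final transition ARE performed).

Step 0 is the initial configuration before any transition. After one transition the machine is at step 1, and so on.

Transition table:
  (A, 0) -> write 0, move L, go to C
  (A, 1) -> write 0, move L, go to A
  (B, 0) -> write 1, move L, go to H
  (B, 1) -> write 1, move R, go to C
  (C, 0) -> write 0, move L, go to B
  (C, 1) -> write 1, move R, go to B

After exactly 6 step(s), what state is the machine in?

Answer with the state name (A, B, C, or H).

Step 1: in state A at pos 2, read 1 -> (A,1)->write 0,move L,goto A. Now: state=A, head=1, tape[-1..3]=01100 (head:   ^)
Step 2: in state A at pos 1, read 1 -> (A,1)->write 0,move L,goto A. Now: state=A, head=0, tape[-1..3]=01000 (head:  ^)
Step 3: in state A at pos 0, read 1 -> (A,1)->write 0,move L,goto A. Now: state=A, head=-1, tape[-2..3]=000000 (head:  ^)
Step 4: in state A at pos -1, read 0 -> (A,0)->write 0,move L,goto C. Now: state=C, head=-2, tape[-3..3]=0000000 (head:  ^)
Step 5: in state C at pos -2, read 0 -> (C,0)->write 0,move L,goto B. Now: state=B, head=-3, tape[-4..3]=00000000 (head:  ^)
Step 6: in state B at pos -3, read 0 -> (B,0)->write 1,move L,goto H. Now: state=H, head=-4, tape[-5..3]=001000000 (head:  ^)

Answer: H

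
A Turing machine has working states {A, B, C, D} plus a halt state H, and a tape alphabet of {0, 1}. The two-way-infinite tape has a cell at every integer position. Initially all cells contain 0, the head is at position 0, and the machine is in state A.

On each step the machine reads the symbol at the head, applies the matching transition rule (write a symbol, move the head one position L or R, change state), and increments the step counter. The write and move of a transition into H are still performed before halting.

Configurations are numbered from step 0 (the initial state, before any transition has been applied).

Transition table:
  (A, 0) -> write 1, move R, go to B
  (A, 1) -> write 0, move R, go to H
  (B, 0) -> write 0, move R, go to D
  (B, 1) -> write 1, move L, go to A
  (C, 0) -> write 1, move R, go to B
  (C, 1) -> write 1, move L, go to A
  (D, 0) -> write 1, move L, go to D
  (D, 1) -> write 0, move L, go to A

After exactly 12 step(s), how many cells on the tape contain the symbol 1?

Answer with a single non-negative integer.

Answer: 3

Derivation:
Step 1: in state A at pos 0, read 0 -> (A,0)->write 1,move R,goto B. Now: state=B, head=1, tape[-1..2]=0100 (head:   ^)
Step 2: in state B at pos 1, read 0 -> (B,0)->write 0,move R,goto D. Now: state=D, head=2, tape[-1..3]=01000 (head:    ^)
Step 3: in state D at pos 2, read 0 -> (D,0)->write 1,move L,goto D. Now: state=D, head=1, tape[-1..3]=01010 (head:   ^)
Step 4: in state D at pos 1, read 0 -> (D,0)->write 1,move L,goto D. Now: state=D, head=0, tape[-1..3]=01110 (head:  ^)
Step 5: in state D at pos 0, read 1 -> (D,1)->write 0,move L,goto A. Now: state=A, head=-1, tape[-2..3]=000110 (head:  ^)
Step 6: in state A at pos -1, read 0 -> (A,0)->write 1,move R,goto B. Now: state=B, head=0, tape[-2..3]=010110 (head:   ^)
Step 7: in state B at pos 0, read 0 -> (B,0)->write 0,move R,goto D. Now: state=D, head=1, tape[-2..3]=010110 (head:    ^)
Step 8: in state D at pos 1, read 1 -> (D,1)->write 0,move L,goto A. Now: state=A, head=0, tape[-2..3]=010010 (head:   ^)
Step 9: in state A at pos 0, read 0 -> (A,0)->write 1,move R,goto B. Now: state=B, head=1, tape[-2..3]=011010 (head:    ^)
Step 10: in state B at pos 1, read 0 -> (B,0)->write 0,move R,goto D. Now: state=D, head=2, tape[-2..3]=011010 (head:     ^)
Step 11: in state D at pos 2, read 1 -> (D,1)->write 0,move L,goto A. Now: state=A, head=1, tape[-2..3]=011000 (head:    ^)
Step 12: in state A at pos 1, read 0 -> (A,0)->write 1,move R,goto B. Now: state=B, head=2, tape[-2..3]=011100 (head:     ^)
Cells containing 1 after step 12: {-1, 0, 1} -> 3 cell(s)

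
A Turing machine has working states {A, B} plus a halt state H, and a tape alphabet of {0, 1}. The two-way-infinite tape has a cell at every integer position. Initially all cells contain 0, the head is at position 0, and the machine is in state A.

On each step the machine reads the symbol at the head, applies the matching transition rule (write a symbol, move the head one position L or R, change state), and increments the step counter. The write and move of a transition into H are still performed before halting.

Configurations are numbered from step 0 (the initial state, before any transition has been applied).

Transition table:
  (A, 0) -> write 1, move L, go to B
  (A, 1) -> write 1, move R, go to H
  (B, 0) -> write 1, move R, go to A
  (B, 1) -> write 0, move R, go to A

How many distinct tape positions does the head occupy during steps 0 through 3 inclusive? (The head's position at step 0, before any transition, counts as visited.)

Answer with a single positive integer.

Answer: 3

Derivation:
Step 1: in state A at pos 0, read 0 -> (A,0)->write 1,move L,goto B. Now: state=B, head=-1, tape[-2..1]=0010 (head:  ^)
Step 2: in state B at pos -1, read 0 -> (B,0)->write 1,move R,goto A. Now: state=A, head=0, tape[-2..1]=0110 (head:   ^)
Step 3: in state A at pos 0, read 1 -> (A,1)->write 1,move R,goto H. Now: state=H, head=1, tape[-2..2]=01100 (head:    ^)
Head positions at steps 0..3: starting at 0, distinct positions visited = {-1, 0, 1} -> 3 position(s)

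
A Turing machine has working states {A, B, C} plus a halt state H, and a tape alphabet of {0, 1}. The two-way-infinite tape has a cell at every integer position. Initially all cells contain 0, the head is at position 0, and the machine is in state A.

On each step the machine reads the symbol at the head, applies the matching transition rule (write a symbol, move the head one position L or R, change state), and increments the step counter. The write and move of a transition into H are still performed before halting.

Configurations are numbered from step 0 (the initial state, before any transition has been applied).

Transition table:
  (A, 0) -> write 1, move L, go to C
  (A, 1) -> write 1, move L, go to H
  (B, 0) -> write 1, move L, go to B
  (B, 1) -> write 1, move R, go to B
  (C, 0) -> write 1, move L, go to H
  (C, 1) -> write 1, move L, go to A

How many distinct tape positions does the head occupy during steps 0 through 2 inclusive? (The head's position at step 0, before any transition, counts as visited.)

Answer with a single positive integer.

Step 1: in state A at pos 0, read 0 -> (A,0)->write 1,move L,goto C. Now: state=C, head=-1, tape[-2..1]=0010 (head:  ^)
Step 2: in state C at pos -1, read 0 -> (C,0)->write 1,move L,goto H. Now: state=H, head=-2, tape[-3..1]=00110 (head:  ^)
Head positions at steps 0..2: starting at 0, distinct positions visited = {-2, -1, 0} -> 3 position(s)

Answer: 3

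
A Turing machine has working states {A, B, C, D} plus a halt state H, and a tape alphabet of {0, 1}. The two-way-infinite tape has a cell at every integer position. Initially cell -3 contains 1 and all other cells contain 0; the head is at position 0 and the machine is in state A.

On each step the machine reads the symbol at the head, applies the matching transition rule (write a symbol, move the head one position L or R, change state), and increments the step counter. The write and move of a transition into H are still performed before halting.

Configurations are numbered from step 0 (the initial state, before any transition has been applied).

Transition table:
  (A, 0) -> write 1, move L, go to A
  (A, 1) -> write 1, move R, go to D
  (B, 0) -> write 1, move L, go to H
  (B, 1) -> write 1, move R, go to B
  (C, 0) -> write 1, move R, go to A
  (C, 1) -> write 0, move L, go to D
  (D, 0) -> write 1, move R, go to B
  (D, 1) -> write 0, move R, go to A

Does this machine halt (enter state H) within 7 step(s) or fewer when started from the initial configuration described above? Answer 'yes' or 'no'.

Step 1: in state A at pos 0, read 0 -> (A,0)->write 1,move L,goto A. Now: state=A, head=-1, tape[-4..1]=010010 (head:    ^)
Step 2: in state A at pos -1, read 0 -> (A,0)->write 1,move L,goto A. Now: state=A, head=-2, tape[-4..1]=010110 (head:   ^)
Step 3: in state A at pos -2, read 0 -> (A,0)->write 1,move L,goto A. Now: state=A, head=-3, tape[-4..1]=011110 (head:  ^)
Step 4: in state A at pos -3, read 1 -> (A,1)->write 1,move R,goto D. Now: state=D, head=-2, tape[-4..1]=011110 (head:   ^)
Step 5: in state D at pos -2, read 1 -> (D,1)->write 0,move R,goto A. Now: state=A, head=-1, tape[-4..1]=010110 (head:    ^)
Step 6: in state A at pos -1, read 1 -> (A,1)->write 1,move R,goto D. Now: state=D, head=0, tape[-4..1]=010110 (head:     ^)
Step 7: in state D at pos 0, read 1 -> (D,1)->write 0,move R,goto A. Now: state=A, head=1, tape[-4..2]=0101000 (head:      ^)
After 7 step(s): state = A (not H) -> not halted within 7 -> no

Answer: no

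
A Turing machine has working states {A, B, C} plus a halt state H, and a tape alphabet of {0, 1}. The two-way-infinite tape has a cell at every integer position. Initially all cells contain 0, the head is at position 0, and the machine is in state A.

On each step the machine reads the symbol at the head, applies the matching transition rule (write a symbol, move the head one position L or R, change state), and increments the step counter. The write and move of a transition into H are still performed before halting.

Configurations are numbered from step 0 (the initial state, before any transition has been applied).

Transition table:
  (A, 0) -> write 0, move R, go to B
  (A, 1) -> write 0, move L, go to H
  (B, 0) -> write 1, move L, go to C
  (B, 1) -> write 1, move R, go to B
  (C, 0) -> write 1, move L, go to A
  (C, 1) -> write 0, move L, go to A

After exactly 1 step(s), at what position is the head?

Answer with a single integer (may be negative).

Step 1: in state A at pos 0, read 0 -> (A,0)->write 0,move R,goto B. Now: state=B, head=1, tape[-1..2]=0000 (head:   ^)

Answer: 1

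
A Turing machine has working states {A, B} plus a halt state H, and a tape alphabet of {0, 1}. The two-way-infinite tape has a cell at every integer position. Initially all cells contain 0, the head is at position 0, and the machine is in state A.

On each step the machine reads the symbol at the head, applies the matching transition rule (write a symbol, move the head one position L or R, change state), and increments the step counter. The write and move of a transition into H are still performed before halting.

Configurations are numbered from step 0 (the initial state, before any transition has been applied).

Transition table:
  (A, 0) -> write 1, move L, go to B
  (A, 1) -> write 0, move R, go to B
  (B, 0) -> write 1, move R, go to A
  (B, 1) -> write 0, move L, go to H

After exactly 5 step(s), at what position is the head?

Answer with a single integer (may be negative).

Step 1: in state A at pos 0, read 0 -> (A,0)->write 1,move L,goto B. Now: state=B, head=-1, tape[-2..1]=0010 (head:  ^)
Step 2: in state B at pos -1, read 0 -> (B,0)->write 1,move R,goto A. Now: state=A, head=0, tape[-2..1]=0110 (head:   ^)
Step 3: in state A at pos 0, read 1 -> (A,1)->write 0,move R,goto B. Now: state=B, head=1, tape[-2..2]=01000 (head:    ^)
Step 4: in state B at pos 1, read 0 -> (B,0)->write 1,move R,goto A. Now: state=A, head=2, tape[-2..3]=010100 (head:     ^)
Step 5: in state A at pos 2, read 0 -> (A,0)->write 1,move L,goto B. Now: state=B, head=1, tape[-2..3]=010110 (head:    ^)

Answer: 1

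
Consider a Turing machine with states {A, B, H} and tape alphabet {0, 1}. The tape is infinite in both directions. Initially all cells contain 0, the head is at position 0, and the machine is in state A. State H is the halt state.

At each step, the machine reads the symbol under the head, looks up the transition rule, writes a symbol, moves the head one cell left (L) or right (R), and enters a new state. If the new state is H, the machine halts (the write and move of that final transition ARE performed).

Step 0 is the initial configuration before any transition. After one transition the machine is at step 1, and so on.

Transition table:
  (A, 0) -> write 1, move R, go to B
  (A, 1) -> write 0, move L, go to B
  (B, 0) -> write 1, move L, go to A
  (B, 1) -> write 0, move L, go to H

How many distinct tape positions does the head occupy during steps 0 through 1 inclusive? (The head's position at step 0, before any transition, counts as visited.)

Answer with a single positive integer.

Step 1: in state A at pos 0, read 0 -> (A,0)->write 1,move R,goto B. Now: state=B, head=1, tape[-1..2]=0100 (head:   ^)
Head positions at steps 0..1: starting at 0, distinct positions visited = {0, 1} -> 2 position(s)

Answer: 2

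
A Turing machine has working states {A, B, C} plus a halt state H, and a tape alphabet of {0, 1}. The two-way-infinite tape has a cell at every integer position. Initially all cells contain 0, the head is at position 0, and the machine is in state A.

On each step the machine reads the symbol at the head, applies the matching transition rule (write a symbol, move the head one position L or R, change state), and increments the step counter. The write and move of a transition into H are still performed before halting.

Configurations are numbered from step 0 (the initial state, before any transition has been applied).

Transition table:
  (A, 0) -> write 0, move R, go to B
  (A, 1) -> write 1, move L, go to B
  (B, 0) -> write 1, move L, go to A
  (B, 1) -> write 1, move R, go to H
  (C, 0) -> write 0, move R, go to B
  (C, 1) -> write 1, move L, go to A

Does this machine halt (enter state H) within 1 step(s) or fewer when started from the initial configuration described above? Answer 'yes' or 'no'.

Step 1: in state A at pos 0, read 0 -> (A,0)->write 0,move R,goto B. Now: state=B, head=1, tape[-1..2]=0000 (head:   ^)
After 1 step(s): state = B (not H) -> not halted within 1 -> no

Answer: no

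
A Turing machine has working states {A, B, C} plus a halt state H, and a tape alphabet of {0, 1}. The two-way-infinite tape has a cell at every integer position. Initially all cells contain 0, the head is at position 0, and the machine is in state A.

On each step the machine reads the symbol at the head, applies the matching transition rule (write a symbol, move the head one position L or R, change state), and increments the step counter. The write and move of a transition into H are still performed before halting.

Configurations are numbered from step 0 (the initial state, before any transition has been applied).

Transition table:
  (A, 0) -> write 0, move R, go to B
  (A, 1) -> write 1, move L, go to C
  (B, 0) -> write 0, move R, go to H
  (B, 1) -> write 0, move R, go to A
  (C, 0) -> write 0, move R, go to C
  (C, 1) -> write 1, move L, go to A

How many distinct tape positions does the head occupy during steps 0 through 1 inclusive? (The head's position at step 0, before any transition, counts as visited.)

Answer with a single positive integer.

Step 1: in state A at pos 0, read 0 -> (A,0)->write 0,move R,goto B. Now: state=B, head=1, tape[-1..2]=0000 (head:   ^)
Head positions at steps 0..1: starting at 0, distinct positions visited = {0, 1} -> 2 position(s)

Answer: 2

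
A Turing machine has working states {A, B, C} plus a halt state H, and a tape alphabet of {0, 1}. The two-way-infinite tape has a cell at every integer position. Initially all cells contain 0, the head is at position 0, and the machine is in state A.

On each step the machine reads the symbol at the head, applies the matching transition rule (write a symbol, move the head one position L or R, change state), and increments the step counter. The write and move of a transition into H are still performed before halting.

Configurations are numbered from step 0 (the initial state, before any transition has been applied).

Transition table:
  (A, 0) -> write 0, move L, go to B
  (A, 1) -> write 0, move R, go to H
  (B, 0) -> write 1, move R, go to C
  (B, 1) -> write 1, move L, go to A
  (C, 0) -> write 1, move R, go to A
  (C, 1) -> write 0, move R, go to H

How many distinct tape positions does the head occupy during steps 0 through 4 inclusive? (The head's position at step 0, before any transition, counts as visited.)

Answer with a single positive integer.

Step 1: in state A at pos 0, read 0 -> (A,0)->write 0,move L,goto B. Now: state=B, head=-1, tape[-2..1]=0000 (head:  ^)
Step 2: in state B at pos -1, read 0 -> (B,0)->write 1,move R,goto C. Now: state=C, head=0, tape[-2..1]=0100 (head:   ^)
Step 3: in state C at pos 0, read 0 -> (C,0)->write 1,move R,goto A. Now: state=A, head=1, tape[-2..2]=01100 (head:    ^)
Step 4: in state A at pos 1, read 0 -> (A,0)->write 0,move L,goto B. Now: state=B, head=0, tape[-2..2]=01100 (head:   ^)
Head positions at steps 0..4: starting at 0, distinct positions visited = {-1, 0, 1} -> 3 position(s)

Answer: 3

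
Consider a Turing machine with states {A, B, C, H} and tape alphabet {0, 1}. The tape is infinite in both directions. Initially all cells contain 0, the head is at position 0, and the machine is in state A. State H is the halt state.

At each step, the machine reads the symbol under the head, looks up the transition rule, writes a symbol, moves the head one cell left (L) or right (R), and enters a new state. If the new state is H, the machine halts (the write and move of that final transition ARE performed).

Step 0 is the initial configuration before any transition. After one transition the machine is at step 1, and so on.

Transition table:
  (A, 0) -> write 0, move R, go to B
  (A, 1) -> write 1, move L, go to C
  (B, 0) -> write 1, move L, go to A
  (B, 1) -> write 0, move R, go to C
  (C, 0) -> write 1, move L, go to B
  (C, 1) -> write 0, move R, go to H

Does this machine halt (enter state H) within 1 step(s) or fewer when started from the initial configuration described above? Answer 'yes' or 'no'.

Step 1: in state A at pos 0, read 0 -> (A,0)->write 0,move R,goto B. Now: state=B, head=1, tape[-1..2]=0000 (head:   ^)
After 1 step(s): state = B (not H) -> not halted within 1 -> no

Answer: no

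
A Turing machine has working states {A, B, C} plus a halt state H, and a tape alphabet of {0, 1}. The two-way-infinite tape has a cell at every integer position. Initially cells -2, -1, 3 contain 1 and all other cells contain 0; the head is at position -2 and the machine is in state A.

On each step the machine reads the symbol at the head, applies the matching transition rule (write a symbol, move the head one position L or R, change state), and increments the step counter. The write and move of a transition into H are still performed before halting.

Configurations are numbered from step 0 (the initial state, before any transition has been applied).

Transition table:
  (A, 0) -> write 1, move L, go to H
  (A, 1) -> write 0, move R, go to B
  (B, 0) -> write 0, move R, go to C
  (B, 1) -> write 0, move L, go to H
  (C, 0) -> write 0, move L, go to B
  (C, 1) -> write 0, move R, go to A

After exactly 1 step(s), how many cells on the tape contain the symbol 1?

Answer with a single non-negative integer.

Step 1: in state A at pos -2, read 1 -> (A,1)->write 0,move R,goto B. Now: state=B, head=-1, tape[-3..4]=00100010 (head:   ^)
Cells containing 1 after step 1: {-1, 3} -> 2 cell(s)

Answer: 2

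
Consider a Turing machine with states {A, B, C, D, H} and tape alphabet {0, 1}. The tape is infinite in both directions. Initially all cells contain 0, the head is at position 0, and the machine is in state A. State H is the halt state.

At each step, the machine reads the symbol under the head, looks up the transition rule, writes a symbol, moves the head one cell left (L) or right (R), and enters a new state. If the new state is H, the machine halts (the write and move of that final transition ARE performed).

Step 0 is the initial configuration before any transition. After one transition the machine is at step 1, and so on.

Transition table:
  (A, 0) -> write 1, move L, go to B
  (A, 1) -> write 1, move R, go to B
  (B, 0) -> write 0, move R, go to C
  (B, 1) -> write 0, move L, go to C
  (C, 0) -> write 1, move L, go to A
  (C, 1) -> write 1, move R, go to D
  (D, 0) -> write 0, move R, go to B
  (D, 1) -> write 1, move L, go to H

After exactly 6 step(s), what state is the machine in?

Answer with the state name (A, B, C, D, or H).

Step 1: in state A at pos 0, read 0 -> (A,0)->write 1,move L,goto B. Now: state=B, head=-1, tape[-2..1]=0010 (head:  ^)
Step 2: in state B at pos -1, read 0 -> (B,0)->write 0,move R,goto C. Now: state=C, head=0, tape[-2..1]=0010 (head:   ^)
Step 3: in state C at pos 0, read 1 -> (C,1)->write 1,move R,goto D. Now: state=D, head=1, tape[-2..2]=00100 (head:    ^)
Step 4: in state D at pos 1, read 0 -> (D,0)->write 0,move R,goto B. Now: state=B, head=2, tape[-2..3]=001000 (head:     ^)
Step 5: in state B at pos 2, read 0 -> (B,0)->write 0,move R,goto C. Now: state=C, head=3, tape[-2..4]=0010000 (head:      ^)
Step 6: in state C at pos 3, read 0 -> (C,0)->write 1,move L,goto A. Now: state=A, head=2, tape[-2..4]=0010010 (head:     ^)

Answer: A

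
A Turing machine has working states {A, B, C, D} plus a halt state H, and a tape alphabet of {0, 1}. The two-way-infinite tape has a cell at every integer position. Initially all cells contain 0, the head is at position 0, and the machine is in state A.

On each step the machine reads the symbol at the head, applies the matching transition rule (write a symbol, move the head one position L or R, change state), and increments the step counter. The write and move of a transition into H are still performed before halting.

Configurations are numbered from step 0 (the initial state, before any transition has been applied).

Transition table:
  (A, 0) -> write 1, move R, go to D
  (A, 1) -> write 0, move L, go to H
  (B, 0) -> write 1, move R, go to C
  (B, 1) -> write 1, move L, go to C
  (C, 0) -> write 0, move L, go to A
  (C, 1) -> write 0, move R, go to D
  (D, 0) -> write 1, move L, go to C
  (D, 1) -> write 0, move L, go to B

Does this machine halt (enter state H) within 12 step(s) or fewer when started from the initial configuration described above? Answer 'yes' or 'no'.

Step 1: in state A at pos 0, read 0 -> (A,0)->write 1,move R,goto D. Now: state=D, head=1, tape[-1..2]=0100 (head:   ^)
Step 2: in state D at pos 1, read 0 -> (D,0)->write 1,move L,goto C. Now: state=C, head=0, tape[-1..2]=0110 (head:  ^)
Step 3: in state C at pos 0, read 1 -> (C,1)->write 0,move R,goto D. Now: state=D, head=1, tape[-1..2]=0010 (head:   ^)
Step 4: in state D at pos 1, read 1 -> (D,1)->write 0,move L,goto B. Now: state=B, head=0, tape[-1..2]=0000 (head:  ^)
Step 5: in state B at pos 0, read 0 -> (B,0)->write 1,move R,goto C. Now: state=C, head=1, tape[-1..2]=0100 (head:   ^)
Step 6: in state C at pos 1, read 0 -> (C,0)->write 0,move L,goto A. Now: state=A, head=0, tape[-1..2]=0100 (head:  ^)
Step 7: in state A at pos 0, read 1 -> (A,1)->write 0,move L,goto H. Now: state=H, head=-1, tape[-2..2]=00000 (head:  ^)
State H reached at step 7; 7 <= 12 -> yes

Answer: yes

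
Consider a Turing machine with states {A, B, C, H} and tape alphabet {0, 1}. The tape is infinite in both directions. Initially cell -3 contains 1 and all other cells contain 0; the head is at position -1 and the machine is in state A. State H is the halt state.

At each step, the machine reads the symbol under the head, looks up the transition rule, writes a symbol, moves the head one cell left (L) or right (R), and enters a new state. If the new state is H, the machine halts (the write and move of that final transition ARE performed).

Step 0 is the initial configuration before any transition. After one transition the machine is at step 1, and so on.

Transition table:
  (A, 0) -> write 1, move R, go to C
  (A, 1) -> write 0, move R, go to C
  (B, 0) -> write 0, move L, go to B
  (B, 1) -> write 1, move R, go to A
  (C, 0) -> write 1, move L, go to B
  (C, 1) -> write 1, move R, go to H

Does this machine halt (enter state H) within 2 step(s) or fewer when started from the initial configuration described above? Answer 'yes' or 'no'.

Step 1: in state A at pos -1, read 0 -> (A,0)->write 1,move R,goto C. Now: state=C, head=0, tape[-4..1]=010100 (head:     ^)
Step 2: in state C at pos 0, read 0 -> (C,0)->write 1,move L,goto B. Now: state=B, head=-1, tape[-4..1]=010110 (head:    ^)
After 2 step(s): state = B (not H) -> not halted within 2 -> no

Answer: no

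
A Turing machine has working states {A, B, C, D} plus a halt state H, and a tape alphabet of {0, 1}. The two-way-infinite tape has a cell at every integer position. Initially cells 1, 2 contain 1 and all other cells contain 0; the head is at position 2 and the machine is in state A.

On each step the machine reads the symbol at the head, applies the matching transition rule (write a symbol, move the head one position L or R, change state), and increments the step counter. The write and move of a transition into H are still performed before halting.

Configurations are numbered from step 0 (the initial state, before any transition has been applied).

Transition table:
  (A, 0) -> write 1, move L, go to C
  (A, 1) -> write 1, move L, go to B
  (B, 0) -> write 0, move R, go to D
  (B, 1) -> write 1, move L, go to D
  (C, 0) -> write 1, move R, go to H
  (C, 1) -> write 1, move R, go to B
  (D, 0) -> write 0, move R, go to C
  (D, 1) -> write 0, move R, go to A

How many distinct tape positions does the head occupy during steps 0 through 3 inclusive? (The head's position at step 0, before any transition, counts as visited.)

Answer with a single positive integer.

Answer: 3

Derivation:
Step 1: in state A at pos 2, read 1 -> (A,1)->write 1,move L,goto B. Now: state=B, head=1, tape[0..3]=0110 (head:  ^)
Step 2: in state B at pos 1, read 1 -> (B,1)->write 1,move L,goto D. Now: state=D, head=0, tape[-1..3]=00110 (head:  ^)
Step 3: in state D at pos 0, read 0 -> (D,0)->write 0,move R,goto C. Now: state=C, head=1, tape[-1..3]=00110 (head:   ^)
Head positions at steps 0..3: starting at 2, distinct positions visited = {0, 1, 2} -> 3 position(s)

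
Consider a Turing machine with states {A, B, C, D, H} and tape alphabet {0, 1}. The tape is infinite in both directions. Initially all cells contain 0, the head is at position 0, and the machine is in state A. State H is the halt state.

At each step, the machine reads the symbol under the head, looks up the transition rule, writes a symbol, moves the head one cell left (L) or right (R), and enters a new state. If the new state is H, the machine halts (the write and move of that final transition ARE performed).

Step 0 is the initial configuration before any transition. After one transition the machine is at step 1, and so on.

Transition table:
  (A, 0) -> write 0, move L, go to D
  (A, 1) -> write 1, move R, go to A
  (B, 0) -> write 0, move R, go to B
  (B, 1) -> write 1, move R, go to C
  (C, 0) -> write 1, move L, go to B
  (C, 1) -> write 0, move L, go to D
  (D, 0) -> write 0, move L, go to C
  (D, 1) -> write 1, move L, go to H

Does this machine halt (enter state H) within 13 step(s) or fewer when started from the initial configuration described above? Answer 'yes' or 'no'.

Answer: yes

Derivation:
Step 1: in state A at pos 0, read 0 -> (A,0)->write 0,move L,goto D. Now: state=D, head=-1, tape[-2..1]=0000 (head:  ^)
Step 2: in state D at pos -1, read 0 -> (D,0)->write 0,move L,goto C. Now: state=C, head=-2, tape[-3..1]=00000 (head:  ^)
Step 3: in state C at pos -2, read 0 -> (C,0)->write 1,move L,goto B. Now: state=B, head=-3, tape[-4..1]=001000 (head:  ^)
Step 4: in state B at pos -3, read 0 -> (B,0)->write 0,move R,goto B. Now: state=B, head=-2, tape[-4..1]=001000 (head:   ^)
Step 5: in state B at pos -2, read 1 -> (B,1)->write 1,move R,goto C. Now: state=C, head=-1, tape[-4..1]=001000 (head:    ^)
Step 6: in state C at pos -1, read 0 -> (C,0)->write 1,move L,goto B. Now: state=B, head=-2, tape[-4..1]=001100 (head:   ^)
Step 7: in state B at pos -2, read 1 -> (B,1)->write 1,move R,goto C. Now: state=C, head=-1, tape[-4..1]=001100 (head:    ^)
Step 8: in state C at pos -1, read 1 -> (C,1)->write 0,move L,goto D. Now: state=D, head=-2, tape[-4..1]=001000 (head:   ^)
Step 9: in state D at pos -2, read 1 -> (D,1)->write 1,move L,goto H. Now: state=H, head=-3, tape[-4..1]=001000 (head:  ^)
State H reached at step 9; 9 <= 13 -> yes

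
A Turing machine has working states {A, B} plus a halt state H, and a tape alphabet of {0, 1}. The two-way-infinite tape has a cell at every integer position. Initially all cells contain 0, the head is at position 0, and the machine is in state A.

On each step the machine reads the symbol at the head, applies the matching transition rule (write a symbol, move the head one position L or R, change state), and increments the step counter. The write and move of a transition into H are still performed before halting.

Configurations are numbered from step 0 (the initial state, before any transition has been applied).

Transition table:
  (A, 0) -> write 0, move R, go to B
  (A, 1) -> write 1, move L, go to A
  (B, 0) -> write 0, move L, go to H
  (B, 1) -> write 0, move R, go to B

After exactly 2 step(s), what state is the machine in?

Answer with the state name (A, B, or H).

Answer: H

Derivation:
Step 1: in state A at pos 0, read 0 -> (A,0)->write 0,move R,goto B. Now: state=B, head=1, tape[-1..2]=0000 (head:   ^)
Step 2: in state B at pos 1, read 0 -> (B,0)->write 0,move L,goto H. Now: state=H, head=0, tape[-1..2]=0000 (head:  ^)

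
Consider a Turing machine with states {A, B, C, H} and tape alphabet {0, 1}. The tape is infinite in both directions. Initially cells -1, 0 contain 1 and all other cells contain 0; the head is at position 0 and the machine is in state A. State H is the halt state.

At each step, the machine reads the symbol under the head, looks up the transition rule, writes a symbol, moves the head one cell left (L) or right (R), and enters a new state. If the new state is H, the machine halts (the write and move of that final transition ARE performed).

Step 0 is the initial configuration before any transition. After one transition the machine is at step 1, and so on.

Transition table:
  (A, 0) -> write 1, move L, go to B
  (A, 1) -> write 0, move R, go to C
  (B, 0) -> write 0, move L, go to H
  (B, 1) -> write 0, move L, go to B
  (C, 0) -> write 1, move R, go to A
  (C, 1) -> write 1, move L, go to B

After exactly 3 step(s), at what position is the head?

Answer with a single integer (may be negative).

Answer: 1

Derivation:
Step 1: in state A at pos 0, read 1 -> (A,1)->write 0,move R,goto C. Now: state=C, head=1, tape[-2..2]=01000 (head:    ^)
Step 2: in state C at pos 1, read 0 -> (C,0)->write 1,move R,goto A. Now: state=A, head=2, tape[-2..3]=010100 (head:     ^)
Step 3: in state A at pos 2, read 0 -> (A,0)->write 1,move L,goto B. Now: state=B, head=1, tape[-2..3]=010110 (head:    ^)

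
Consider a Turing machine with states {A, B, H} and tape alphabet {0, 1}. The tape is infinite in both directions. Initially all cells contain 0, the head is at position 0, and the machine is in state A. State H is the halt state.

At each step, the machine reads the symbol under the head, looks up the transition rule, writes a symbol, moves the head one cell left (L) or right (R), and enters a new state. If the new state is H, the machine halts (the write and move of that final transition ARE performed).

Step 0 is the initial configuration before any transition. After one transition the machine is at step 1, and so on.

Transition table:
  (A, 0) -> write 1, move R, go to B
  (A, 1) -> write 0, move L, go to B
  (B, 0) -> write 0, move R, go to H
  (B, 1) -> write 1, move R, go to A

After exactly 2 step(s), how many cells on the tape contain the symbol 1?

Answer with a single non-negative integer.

Answer: 1

Derivation:
Step 1: in state A at pos 0, read 0 -> (A,0)->write 1,move R,goto B. Now: state=B, head=1, tape[-1..2]=0100 (head:   ^)
Step 2: in state B at pos 1, read 0 -> (B,0)->write 0,move R,goto H. Now: state=H, head=2, tape[-1..3]=01000 (head:    ^)
Cells containing 1 after step 2: {0} -> 1 cell(s)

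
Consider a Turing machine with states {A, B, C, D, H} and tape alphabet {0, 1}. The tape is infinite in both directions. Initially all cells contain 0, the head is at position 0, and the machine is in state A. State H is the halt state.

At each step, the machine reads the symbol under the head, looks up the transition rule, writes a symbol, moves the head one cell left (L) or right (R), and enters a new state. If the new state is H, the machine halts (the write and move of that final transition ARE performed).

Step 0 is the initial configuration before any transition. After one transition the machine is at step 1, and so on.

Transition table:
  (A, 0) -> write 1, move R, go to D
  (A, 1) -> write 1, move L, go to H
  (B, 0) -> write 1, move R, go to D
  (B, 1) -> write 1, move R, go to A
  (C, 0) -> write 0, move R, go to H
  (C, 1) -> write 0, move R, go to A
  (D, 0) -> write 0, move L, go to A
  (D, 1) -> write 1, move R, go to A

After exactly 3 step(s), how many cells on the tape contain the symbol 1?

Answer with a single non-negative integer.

Answer: 1

Derivation:
Step 1: in state A at pos 0, read 0 -> (A,0)->write 1,move R,goto D. Now: state=D, head=1, tape[-1..2]=0100 (head:   ^)
Step 2: in state D at pos 1, read 0 -> (D,0)->write 0,move L,goto A. Now: state=A, head=0, tape[-1..2]=0100 (head:  ^)
Step 3: in state A at pos 0, read 1 -> (A,1)->write 1,move L,goto H. Now: state=H, head=-1, tape[-2..2]=00100 (head:  ^)
Cells containing 1 after step 3: {0} -> 1 cell(s)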